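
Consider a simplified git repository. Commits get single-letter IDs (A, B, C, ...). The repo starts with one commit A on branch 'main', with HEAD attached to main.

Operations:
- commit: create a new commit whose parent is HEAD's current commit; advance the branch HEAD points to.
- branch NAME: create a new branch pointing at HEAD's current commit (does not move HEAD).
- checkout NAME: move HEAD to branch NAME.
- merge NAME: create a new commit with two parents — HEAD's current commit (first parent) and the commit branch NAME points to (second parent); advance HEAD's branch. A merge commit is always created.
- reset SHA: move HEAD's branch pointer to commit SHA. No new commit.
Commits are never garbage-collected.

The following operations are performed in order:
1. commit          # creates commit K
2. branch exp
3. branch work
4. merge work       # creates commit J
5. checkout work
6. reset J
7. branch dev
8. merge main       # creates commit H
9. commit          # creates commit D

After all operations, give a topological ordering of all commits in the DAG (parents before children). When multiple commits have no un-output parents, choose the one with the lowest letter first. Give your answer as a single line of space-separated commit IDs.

Answer: A K J H D

Derivation:
After op 1 (commit): HEAD=main@K [main=K]
After op 2 (branch): HEAD=main@K [exp=K main=K]
After op 3 (branch): HEAD=main@K [exp=K main=K work=K]
After op 4 (merge): HEAD=main@J [exp=K main=J work=K]
After op 5 (checkout): HEAD=work@K [exp=K main=J work=K]
After op 6 (reset): HEAD=work@J [exp=K main=J work=J]
After op 7 (branch): HEAD=work@J [dev=J exp=K main=J work=J]
After op 8 (merge): HEAD=work@H [dev=J exp=K main=J work=H]
After op 9 (commit): HEAD=work@D [dev=J exp=K main=J work=D]
commit A: parents=[]
commit D: parents=['H']
commit H: parents=['J', 'J']
commit J: parents=['K', 'K']
commit K: parents=['A']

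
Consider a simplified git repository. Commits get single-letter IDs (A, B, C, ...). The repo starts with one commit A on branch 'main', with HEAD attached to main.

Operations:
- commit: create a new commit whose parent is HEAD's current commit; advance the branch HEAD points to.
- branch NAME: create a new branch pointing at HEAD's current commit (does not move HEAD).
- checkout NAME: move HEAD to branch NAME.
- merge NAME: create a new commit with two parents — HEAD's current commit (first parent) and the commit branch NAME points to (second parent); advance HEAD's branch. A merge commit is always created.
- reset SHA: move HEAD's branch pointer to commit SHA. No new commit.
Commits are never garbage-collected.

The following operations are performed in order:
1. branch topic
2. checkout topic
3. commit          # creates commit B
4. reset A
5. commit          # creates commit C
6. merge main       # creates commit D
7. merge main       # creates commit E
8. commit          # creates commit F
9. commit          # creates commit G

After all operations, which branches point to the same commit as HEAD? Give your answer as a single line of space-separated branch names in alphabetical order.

After op 1 (branch): HEAD=main@A [main=A topic=A]
After op 2 (checkout): HEAD=topic@A [main=A topic=A]
After op 3 (commit): HEAD=topic@B [main=A topic=B]
After op 4 (reset): HEAD=topic@A [main=A topic=A]
After op 5 (commit): HEAD=topic@C [main=A topic=C]
After op 6 (merge): HEAD=topic@D [main=A topic=D]
After op 7 (merge): HEAD=topic@E [main=A topic=E]
After op 8 (commit): HEAD=topic@F [main=A topic=F]
After op 9 (commit): HEAD=topic@G [main=A topic=G]

Answer: topic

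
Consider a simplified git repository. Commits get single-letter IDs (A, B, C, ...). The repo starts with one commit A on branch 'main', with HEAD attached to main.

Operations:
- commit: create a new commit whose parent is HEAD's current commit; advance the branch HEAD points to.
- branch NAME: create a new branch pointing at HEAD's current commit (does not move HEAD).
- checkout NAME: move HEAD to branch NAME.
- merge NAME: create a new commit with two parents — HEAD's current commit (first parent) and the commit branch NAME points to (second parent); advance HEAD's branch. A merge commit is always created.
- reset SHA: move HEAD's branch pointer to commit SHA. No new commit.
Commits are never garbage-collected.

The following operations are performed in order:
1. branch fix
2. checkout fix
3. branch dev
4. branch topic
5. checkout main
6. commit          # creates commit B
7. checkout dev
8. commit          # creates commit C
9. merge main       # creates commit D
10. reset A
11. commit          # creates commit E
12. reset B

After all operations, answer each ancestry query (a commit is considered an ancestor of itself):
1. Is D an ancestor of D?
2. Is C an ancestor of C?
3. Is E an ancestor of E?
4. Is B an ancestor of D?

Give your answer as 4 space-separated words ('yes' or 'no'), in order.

Answer: yes yes yes yes

Derivation:
After op 1 (branch): HEAD=main@A [fix=A main=A]
After op 2 (checkout): HEAD=fix@A [fix=A main=A]
After op 3 (branch): HEAD=fix@A [dev=A fix=A main=A]
After op 4 (branch): HEAD=fix@A [dev=A fix=A main=A topic=A]
After op 5 (checkout): HEAD=main@A [dev=A fix=A main=A topic=A]
After op 6 (commit): HEAD=main@B [dev=A fix=A main=B topic=A]
After op 7 (checkout): HEAD=dev@A [dev=A fix=A main=B topic=A]
After op 8 (commit): HEAD=dev@C [dev=C fix=A main=B topic=A]
After op 9 (merge): HEAD=dev@D [dev=D fix=A main=B topic=A]
After op 10 (reset): HEAD=dev@A [dev=A fix=A main=B topic=A]
After op 11 (commit): HEAD=dev@E [dev=E fix=A main=B topic=A]
After op 12 (reset): HEAD=dev@B [dev=B fix=A main=B topic=A]
ancestors(D) = {A,B,C,D}; D in? yes
ancestors(C) = {A,C}; C in? yes
ancestors(E) = {A,E}; E in? yes
ancestors(D) = {A,B,C,D}; B in? yes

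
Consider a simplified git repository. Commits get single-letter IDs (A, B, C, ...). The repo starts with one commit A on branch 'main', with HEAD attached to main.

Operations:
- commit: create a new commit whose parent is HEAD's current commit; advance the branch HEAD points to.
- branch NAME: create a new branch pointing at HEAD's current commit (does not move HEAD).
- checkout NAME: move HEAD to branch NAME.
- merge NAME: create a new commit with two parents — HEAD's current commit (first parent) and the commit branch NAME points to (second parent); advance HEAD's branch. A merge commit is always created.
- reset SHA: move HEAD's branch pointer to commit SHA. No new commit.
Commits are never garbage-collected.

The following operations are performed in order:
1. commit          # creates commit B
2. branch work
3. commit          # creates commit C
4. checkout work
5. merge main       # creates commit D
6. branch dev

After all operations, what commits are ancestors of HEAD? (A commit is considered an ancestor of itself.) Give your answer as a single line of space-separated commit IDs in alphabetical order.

Answer: A B C D

Derivation:
After op 1 (commit): HEAD=main@B [main=B]
After op 2 (branch): HEAD=main@B [main=B work=B]
After op 3 (commit): HEAD=main@C [main=C work=B]
After op 4 (checkout): HEAD=work@B [main=C work=B]
After op 5 (merge): HEAD=work@D [main=C work=D]
After op 6 (branch): HEAD=work@D [dev=D main=C work=D]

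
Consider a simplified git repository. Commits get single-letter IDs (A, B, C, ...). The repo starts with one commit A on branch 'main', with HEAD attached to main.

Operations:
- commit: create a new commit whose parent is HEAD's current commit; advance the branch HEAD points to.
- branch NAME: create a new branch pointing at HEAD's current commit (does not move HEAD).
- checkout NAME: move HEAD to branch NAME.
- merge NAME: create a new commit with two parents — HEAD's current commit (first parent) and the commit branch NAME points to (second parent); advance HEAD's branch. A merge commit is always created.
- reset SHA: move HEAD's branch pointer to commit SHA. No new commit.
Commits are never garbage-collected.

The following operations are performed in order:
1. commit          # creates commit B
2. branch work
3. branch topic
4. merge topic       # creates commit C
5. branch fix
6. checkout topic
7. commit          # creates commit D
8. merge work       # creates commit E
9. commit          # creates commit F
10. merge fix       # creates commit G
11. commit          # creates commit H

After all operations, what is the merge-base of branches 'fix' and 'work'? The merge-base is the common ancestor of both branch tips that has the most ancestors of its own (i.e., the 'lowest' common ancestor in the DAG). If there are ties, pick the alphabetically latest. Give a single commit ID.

After op 1 (commit): HEAD=main@B [main=B]
After op 2 (branch): HEAD=main@B [main=B work=B]
After op 3 (branch): HEAD=main@B [main=B topic=B work=B]
After op 4 (merge): HEAD=main@C [main=C topic=B work=B]
After op 5 (branch): HEAD=main@C [fix=C main=C topic=B work=B]
After op 6 (checkout): HEAD=topic@B [fix=C main=C topic=B work=B]
After op 7 (commit): HEAD=topic@D [fix=C main=C topic=D work=B]
After op 8 (merge): HEAD=topic@E [fix=C main=C topic=E work=B]
After op 9 (commit): HEAD=topic@F [fix=C main=C topic=F work=B]
After op 10 (merge): HEAD=topic@G [fix=C main=C topic=G work=B]
After op 11 (commit): HEAD=topic@H [fix=C main=C topic=H work=B]
ancestors(fix=C): ['A', 'B', 'C']
ancestors(work=B): ['A', 'B']
common: ['A', 'B']

Answer: B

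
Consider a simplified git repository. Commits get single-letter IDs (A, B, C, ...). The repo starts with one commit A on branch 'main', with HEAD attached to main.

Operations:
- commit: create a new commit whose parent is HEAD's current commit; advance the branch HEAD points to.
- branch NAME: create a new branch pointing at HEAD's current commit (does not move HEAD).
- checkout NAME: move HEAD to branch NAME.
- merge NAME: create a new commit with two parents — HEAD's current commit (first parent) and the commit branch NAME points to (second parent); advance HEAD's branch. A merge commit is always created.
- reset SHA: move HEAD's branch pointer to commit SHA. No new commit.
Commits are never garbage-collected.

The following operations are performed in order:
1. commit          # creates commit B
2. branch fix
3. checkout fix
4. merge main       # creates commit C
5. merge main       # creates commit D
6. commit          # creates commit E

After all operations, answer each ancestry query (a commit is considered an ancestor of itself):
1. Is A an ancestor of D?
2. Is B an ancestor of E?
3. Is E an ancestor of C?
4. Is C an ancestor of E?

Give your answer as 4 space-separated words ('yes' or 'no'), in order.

After op 1 (commit): HEAD=main@B [main=B]
After op 2 (branch): HEAD=main@B [fix=B main=B]
After op 3 (checkout): HEAD=fix@B [fix=B main=B]
After op 4 (merge): HEAD=fix@C [fix=C main=B]
After op 5 (merge): HEAD=fix@D [fix=D main=B]
After op 6 (commit): HEAD=fix@E [fix=E main=B]
ancestors(D) = {A,B,C,D}; A in? yes
ancestors(E) = {A,B,C,D,E}; B in? yes
ancestors(C) = {A,B,C}; E in? no
ancestors(E) = {A,B,C,D,E}; C in? yes

Answer: yes yes no yes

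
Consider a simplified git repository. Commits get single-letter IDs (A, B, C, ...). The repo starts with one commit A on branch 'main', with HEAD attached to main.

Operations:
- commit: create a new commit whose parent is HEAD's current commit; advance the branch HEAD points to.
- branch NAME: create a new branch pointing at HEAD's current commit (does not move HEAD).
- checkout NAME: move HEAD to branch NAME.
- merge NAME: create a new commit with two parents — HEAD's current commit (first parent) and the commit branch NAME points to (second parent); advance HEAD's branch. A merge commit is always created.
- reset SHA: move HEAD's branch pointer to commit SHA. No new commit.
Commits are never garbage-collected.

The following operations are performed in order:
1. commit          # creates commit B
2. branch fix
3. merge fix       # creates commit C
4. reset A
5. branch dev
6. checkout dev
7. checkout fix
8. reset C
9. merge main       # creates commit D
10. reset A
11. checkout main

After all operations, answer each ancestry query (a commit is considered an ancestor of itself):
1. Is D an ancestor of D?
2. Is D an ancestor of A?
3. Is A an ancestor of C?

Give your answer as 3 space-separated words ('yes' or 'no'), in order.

Answer: yes no yes

Derivation:
After op 1 (commit): HEAD=main@B [main=B]
After op 2 (branch): HEAD=main@B [fix=B main=B]
After op 3 (merge): HEAD=main@C [fix=B main=C]
After op 4 (reset): HEAD=main@A [fix=B main=A]
After op 5 (branch): HEAD=main@A [dev=A fix=B main=A]
After op 6 (checkout): HEAD=dev@A [dev=A fix=B main=A]
After op 7 (checkout): HEAD=fix@B [dev=A fix=B main=A]
After op 8 (reset): HEAD=fix@C [dev=A fix=C main=A]
After op 9 (merge): HEAD=fix@D [dev=A fix=D main=A]
After op 10 (reset): HEAD=fix@A [dev=A fix=A main=A]
After op 11 (checkout): HEAD=main@A [dev=A fix=A main=A]
ancestors(D) = {A,B,C,D}; D in? yes
ancestors(A) = {A}; D in? no
ancestors(C) = {A,B,C}; A in? yes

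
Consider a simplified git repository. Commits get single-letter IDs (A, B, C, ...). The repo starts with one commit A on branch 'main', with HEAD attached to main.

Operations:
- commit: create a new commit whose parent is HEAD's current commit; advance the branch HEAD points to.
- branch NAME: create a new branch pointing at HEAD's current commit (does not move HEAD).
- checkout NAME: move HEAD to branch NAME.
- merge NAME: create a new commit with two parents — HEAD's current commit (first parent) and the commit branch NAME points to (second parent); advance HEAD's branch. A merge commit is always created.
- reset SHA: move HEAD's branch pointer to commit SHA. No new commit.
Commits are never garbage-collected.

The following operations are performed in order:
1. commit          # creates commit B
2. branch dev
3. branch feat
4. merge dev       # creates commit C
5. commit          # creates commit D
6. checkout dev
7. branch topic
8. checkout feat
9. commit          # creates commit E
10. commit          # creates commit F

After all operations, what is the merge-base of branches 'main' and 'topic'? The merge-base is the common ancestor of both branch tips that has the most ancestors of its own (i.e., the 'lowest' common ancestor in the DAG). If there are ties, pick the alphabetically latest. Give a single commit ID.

Answer: B

Derivation:
After op 1 (commit): HEAD=main@B [main=B]
After op 2 (branch): HEAD=main@B [dev=B main=B]
After op 3 (branch): HEAD=main@B [dev=B feat=B main=B]
After op 4 (merge): HEAD=main@C [dev=B feat=B main=C]
After op 5 (commit): HEAD=main@D [dev=B feat=B main=D]
After op 6 (checkout): HEAD=dev@B [dev=B feat=B main=D]
After op 7 (branch): HEAD=dev@B [dev=B feat=B main=D topic=B]
After op 8 (checkout): HEAD=feat@B [dev=B feat=B main=D topic=B]
After op 9 (commit): HEAD=feat@E [dev=B feat=E main=D topic=B]
After op 10 (commit): HEAD=feat@F [dev=B feat=F main=D topic=B]
ancestors(main=D): ['A', 'B', 'C', 'D']
ancestors(topic=B): ['A', 'B']
common: ['A', 'B']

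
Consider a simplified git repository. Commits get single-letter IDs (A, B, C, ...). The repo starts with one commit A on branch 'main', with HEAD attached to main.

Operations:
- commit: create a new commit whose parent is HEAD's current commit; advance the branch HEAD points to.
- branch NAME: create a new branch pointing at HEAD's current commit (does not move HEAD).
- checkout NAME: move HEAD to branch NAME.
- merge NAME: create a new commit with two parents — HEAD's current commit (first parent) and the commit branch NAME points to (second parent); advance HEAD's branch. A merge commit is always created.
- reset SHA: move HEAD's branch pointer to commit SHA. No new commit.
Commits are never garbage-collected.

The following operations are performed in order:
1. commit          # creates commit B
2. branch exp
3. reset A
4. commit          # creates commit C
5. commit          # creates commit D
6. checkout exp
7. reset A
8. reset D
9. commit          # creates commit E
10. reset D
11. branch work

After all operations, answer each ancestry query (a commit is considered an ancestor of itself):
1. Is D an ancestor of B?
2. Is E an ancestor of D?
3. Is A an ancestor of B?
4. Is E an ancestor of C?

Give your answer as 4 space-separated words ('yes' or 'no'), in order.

After op 1 (commit): HEAD=main@B [main=B]
After op 2 (branch): HEAD=main@B [exp=B main=B]
After op 3 (reset): HEAD=main@A [exp=B main=A]
After op 4 (commit): HEAD=main@C [exp=B main=C]
After op 5 (commit): HEAD=main@D [exp=B main=D]
After op 6 (checkout): HEAD=exp@B [exp=B main=D]
After op 7 (reset): HEAD=exp@A [exp=A main=D]
After op 8 (reset): HEAD=exp@D [exp=D main=D]
After op 9 (commit): HEAD=exp@E [exp=E main=D]
After op 10 (reset): HEAD=exp@D [exp=D main=D]
After op 11 (branch): HEAD=exp@D [exp=D main=D work=D]
ancestors(B) = {A,B}; D in? no
ancestors(D) = {A,C,D}; E in? no
ancestors(B) = {A,B}; A in? yes
ancestors(C) = {A,C}; E in? no

Answer: no no yes no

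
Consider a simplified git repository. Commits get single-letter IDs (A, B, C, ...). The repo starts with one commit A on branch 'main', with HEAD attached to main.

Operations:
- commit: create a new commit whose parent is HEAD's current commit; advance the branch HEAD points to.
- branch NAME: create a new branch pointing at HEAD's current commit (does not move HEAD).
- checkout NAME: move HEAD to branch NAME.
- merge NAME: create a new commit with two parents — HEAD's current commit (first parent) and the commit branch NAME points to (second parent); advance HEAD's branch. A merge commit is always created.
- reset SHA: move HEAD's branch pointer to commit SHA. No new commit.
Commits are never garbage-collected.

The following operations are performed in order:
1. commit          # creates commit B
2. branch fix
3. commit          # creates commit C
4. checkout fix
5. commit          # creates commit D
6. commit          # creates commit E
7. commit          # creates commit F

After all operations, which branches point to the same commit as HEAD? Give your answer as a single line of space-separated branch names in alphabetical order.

Answer: fix

Derivation:
After op 1 (commit): HEAD=main@B [main=B]
After op 2 (branch): HEAD=main@B [fix=B main=B]
After op 3 (commit): HEAD=main@C [fix=B main=C]
After op 4 (checkout): HEAD=fix@B [fix=B main=C]
After op 5 (commit): HEAD=fix@D [fix=D main=C]
After op 6 (commit): HEAD=fix@E [fix=E main=C]
After op 7 (commit): HEAD=fix@F [fix=F main=C]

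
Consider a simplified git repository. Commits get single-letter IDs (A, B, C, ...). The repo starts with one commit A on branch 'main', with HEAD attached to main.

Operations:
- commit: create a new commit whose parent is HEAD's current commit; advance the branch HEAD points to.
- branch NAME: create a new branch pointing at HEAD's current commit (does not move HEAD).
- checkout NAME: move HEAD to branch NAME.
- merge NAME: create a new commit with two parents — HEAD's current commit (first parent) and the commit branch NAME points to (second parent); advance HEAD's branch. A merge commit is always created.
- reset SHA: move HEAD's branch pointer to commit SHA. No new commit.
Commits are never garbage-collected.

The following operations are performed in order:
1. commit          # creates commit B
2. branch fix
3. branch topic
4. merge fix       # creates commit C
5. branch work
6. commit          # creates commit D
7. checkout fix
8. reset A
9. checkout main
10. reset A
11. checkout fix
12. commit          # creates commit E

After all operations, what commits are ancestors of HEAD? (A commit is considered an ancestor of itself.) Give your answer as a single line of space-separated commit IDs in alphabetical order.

After op 1 (commit): HEAD=main@B [main=B]
After op 2 (branch): HEAD=main@B [fix=B main=B]
After op 3 (branch): HEAD=main@B [fix=B main=B topic=B]
After op 4 (merge): HEAD=main@C [fix=B main=C topic=B]
After op 5 (branch): HEAD=main@C [fix=B main=C topic=B work=C]
After op 6 (commit): HEAD=main@D [fix=B main=D topic=B work=C]
After op 7 (checkout): HEAD=fix@B [fix=B main=D topic=B work=C]
After op 8 (reset): HEAD=fix@A [fix=A main=D topic=B work=C]
After op 9 (checkout): HEAD=main@D [fix=A main=D topic=B work=C]
After op 10 (reset): HEAD=main@A [fix=A main=A topic=B work=C]
After op 11 (checkout): HEAD=fix@A [fix=A main=A topic=B work=C]
After op 12 (commit): HEAD=fix@E [fix=E main=A topic=B work=C]

Answer: A E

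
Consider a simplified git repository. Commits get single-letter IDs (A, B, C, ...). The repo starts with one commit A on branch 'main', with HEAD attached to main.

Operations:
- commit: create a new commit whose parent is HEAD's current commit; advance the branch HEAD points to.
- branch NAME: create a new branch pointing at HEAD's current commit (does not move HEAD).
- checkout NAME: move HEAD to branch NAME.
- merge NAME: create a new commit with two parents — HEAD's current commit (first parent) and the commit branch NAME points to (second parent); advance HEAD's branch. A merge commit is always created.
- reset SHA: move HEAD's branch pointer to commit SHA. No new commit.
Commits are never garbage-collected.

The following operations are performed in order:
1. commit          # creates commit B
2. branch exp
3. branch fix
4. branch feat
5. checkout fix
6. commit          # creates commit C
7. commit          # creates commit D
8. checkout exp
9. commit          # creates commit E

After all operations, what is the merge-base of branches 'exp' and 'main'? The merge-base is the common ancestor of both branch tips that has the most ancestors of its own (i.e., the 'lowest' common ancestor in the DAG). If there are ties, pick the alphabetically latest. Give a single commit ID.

Answer: B

Derivation:
After op 1 (commit): HEAD=main@B [main=B]
After op 2 (branch): HEAD=main@B [exp=B main=B]
After op 3 (branch): HEAD=main@B [exp=B fix=B main=B]
After op 4 (branch): HEAD=main@B [exp=B feat=B fix=B main=B]
After op 5 (checkout): HEAD=fix@B [exp=B feat=B fix=B main=B]
After op 6 (commit): HEAD=fix@C [exp=B feat=B fix=C main=B]
After op 7 (commit): HEAD=fix@D [exp=B feat=B fix=D main=B]
After op 8 (checkout): HEAD=exp@B [exp=B feat=B fix=D main=B]
After op 9 (commit): HEAD=exp@E [exp=E feat=B fix=D main=B]
ancestors(exp=E): ['A', 'B', 'E']
ancestors(main=B): ['A', 'B']
common: ['A', 'B']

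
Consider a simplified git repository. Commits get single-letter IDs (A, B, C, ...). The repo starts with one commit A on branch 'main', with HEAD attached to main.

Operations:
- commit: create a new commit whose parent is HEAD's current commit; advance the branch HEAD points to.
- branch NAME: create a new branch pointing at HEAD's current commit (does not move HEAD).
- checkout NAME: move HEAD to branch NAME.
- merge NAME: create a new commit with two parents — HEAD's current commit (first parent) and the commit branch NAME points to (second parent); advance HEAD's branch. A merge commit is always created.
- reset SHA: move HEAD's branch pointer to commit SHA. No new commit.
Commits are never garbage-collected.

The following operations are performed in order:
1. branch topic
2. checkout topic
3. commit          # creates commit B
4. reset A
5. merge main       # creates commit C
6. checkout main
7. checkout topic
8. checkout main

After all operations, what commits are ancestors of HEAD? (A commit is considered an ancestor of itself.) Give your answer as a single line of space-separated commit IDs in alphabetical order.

Answer: A

Derivation:
After op 1 (branch): HEAD=main@A [main=A topic=A]
After op 2 (checkout): HEAD=topic@A [main=A topic=A]
After op 3 (commit): HEAD=topic@B [main=A topic=B]
After op 4 (reset): HEAD=topic@A [main=A topic=A]
After op 5 (merge): HEAD=topic@C [main=A topic=C]
After op 6 (checkout): HEAD=main@A [main=A topic=C]
After op 7 (checkout): HEAD=topic@C [main=A topic=C]
After op 8 (checkout): HEAD=main@A [main=A topic=C]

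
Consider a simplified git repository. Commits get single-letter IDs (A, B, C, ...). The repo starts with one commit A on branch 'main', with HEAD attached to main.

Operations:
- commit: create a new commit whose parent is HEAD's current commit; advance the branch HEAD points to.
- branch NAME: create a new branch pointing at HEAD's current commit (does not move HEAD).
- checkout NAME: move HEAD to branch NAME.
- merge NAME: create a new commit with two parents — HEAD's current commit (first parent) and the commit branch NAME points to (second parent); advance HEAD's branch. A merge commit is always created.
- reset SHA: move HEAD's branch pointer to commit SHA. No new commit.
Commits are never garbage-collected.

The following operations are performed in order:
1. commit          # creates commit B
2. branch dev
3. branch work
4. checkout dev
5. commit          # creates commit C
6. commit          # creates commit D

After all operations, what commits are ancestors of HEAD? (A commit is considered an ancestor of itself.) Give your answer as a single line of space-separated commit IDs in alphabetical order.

Answer: A B C D

Derivation:
After op 1 (commit): HEAD=main@B [main=B]
After op 2 (branch): HEAD=main@B [dev=B main=B]
After op 3 (branch): HEAD=main@B [dev=B main=B work=B]
After op 4 (checkout): HEAD=dev@B [dev=B main=B work=B]
After op 5 (commit): HEAD=dev@C [dev=C main=B work=B]
After op 6 (commit): HEAD=dev@D [dev=D main=B work=B]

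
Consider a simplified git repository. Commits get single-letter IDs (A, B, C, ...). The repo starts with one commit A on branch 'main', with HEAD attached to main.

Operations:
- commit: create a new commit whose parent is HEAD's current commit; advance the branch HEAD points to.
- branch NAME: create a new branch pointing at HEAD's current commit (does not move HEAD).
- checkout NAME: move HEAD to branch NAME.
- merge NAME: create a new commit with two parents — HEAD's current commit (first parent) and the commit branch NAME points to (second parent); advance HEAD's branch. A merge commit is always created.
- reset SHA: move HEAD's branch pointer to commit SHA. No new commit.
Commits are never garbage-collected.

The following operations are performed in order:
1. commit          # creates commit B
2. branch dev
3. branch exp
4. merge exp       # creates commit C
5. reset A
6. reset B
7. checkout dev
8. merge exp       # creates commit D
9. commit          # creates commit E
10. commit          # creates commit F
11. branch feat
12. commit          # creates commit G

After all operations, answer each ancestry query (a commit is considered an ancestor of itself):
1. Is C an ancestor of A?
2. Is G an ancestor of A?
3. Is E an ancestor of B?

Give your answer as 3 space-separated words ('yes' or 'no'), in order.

Answer: no no no

Derivation:
After op 1 (commit): HEAD=main@B [main=B]
After op 2 (branch): HEAD=main@B [dev=B main=B]
After op 3 (branch): HEAD=main@B [dev=B exp=B main=B]
After op 4 (merge): HEAD=main@C [dev=B exp=B main=C]
After op 5 (reset): HEAD=main@A [dev=B exp=B main=A]
After op 6 (reset): HEAD=main@B [dev=B exp=B main=B]
After op 7 (checkout): HEAD=dev@B [dev=B exp=B main=B]
After op 8 (merge): HEAD=dev@D [dev=D exp=B main=B]
After op 9 (commit): HEAD=dev@E [dev=E exp=B main=B]
After op 10 (commit): HEAD=dev@F [dev=F exp=B main=B]
After op 11 (branch): HEAD=dev@F [dev=F exp=B feat=F main=B]
After op 12 (commit): HEAD=dev@G [dev=G exp=B feat=F main=B]
ancestors(A) = {A}; C in? no
ancestors(A) = {A}; G in? no
ancestors(B) = {A,B}; E in? no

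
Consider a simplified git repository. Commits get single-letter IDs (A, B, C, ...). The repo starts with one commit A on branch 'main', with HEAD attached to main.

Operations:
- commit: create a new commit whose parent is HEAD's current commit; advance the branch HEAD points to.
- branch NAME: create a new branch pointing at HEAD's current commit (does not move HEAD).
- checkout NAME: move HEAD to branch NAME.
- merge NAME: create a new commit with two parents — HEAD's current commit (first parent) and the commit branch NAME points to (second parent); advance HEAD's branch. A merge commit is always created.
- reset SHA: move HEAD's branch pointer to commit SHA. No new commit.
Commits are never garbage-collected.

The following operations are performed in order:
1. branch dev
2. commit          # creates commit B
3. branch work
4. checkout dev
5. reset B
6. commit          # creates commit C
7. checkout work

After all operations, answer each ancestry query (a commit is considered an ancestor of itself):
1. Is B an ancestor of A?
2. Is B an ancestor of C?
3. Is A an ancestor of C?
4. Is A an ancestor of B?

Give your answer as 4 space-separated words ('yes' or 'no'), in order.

Answer: no yes yes yes

Derivation:
After op 1 (branch): HEAD=main@A [dev=A main=A]
After op 2 (commit): HEAD=main@B [dev=A main=B]
After op 3 (branch): HEAD=main@B [dev=A main=B work=B]
After op 4 (checkout): HEAD=dev@A [dev=A main=B work=B]
After op 5 (reset): HEAD=dev@B [dev=B main=B work=B]
After op 6 (commit): HEAD=dev@C [dev=C main=B work=B]
After op 7 (checkout): HEAD=work@B [dev=C main=B work=B]
ancestors(A) = {A}; B in? no
ancestors(C) = {A,B,C}; B in? yes
ancestors(C) = {A,B,C}; A in? yes
ancestors(B) = {A,B}; A in? yes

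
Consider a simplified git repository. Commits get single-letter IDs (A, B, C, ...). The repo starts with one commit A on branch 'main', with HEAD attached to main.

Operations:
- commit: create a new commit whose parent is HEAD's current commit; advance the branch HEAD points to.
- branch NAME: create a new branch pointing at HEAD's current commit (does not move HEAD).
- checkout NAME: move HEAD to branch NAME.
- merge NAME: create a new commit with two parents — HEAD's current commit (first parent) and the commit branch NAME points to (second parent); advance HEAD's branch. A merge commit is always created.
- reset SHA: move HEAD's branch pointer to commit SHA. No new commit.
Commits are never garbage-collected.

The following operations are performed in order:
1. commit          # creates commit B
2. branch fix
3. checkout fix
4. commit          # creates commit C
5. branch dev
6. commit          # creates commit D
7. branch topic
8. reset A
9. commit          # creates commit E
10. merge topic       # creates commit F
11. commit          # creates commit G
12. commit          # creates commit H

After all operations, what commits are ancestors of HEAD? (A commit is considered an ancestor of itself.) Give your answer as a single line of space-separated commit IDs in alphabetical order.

Answer: A B C D E F G H

Derivation:
After op 1 (commit): HEAD=main@B [main=B]
After op 2 (branch): HEAD=main@B [fix=B main=B]
After op 3 (checkout): HEAD=fix@B [fix=B main=B]
After op 4 (commit): HEAD=fix@C [fix=C main=B]
After op 5 (branch): HEAD=fix@C [dev=C fix=C main=B]
After op 6 (commit): HEAD=fix@D [dev=C fix=D main=B]
After op 7 (branch): HEAD=fix@D [dev=C fix=D main=B topic=D]
After op 8 (reset): HEAD=fix@A [dev=C fix=A main=B topic=D]
After op 9 (commit): HEAD=fix@E [dev=C fix=E main=B topic=D]
After op 10 (merge): HEAD=fix@F [dev=C fix=F main=B topic=D]
After op 11 (commit): HEAD=fix@G [dev=C fix=G main=B topic=D]
After op 12 (commit): HEAD=fix@H [dev=C fix=H main=B topic=D]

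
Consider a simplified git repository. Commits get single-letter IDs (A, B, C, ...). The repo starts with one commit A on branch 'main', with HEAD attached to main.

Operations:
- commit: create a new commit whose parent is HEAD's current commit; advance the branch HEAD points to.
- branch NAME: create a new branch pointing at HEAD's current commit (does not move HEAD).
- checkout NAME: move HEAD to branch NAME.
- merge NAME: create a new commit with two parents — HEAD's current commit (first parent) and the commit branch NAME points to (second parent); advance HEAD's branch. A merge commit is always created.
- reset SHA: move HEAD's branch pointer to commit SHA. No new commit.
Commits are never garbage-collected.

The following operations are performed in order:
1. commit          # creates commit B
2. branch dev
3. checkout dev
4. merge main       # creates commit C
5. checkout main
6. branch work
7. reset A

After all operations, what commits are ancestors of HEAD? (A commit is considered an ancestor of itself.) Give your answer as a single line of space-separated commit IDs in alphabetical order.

After op 1 (commit): HEAD=main@B [main=B]
After op 2 (branch): HEAD=main@B [dev=B main=B]
After op 3 (checkout): HEAD=dev@B [dev=B main=B]
After op 4 (merge): HEAD=dev@C [dev=C main=B]
After op 5 (checkout): HEAD=main@B [dev=C main=B]
After op 6 (branch): HEAD=main@B [dev=C main=B work=B]
After op 7 (reset): HEAD=main@A [dev=C main=A work=B]

Answer: A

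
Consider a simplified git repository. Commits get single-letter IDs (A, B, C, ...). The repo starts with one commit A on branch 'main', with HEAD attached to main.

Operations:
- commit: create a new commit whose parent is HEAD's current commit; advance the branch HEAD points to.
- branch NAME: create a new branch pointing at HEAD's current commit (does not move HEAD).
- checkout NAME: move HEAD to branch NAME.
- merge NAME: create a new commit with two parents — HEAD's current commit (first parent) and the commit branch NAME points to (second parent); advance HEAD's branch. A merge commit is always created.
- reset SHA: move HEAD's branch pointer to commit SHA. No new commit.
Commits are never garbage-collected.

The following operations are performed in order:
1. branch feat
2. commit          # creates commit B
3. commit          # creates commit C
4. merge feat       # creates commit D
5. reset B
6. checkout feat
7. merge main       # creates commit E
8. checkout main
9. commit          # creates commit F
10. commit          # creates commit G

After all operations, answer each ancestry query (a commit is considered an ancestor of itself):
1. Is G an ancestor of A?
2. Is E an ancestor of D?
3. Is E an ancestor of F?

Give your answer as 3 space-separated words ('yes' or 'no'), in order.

Answer: no no no

Derivation:
After op 1 (branch): HEAD=main@A [feat=A main=A]
After op 2 (commit): HEAD=main@B [feat=A main=B]
After op 3 (commit): HEAD=main@C [feat=A main=C]
After op 4 (merge): HEAD=main@D [feat=A main=D]
After op 5 (reset): HEAD=main@B [feat=A main=B]
After op 6 (checkout): HEAD=feat@A [feat=A main=B]
After op 7 (merge): HEAD=feat@E [feat=E main=B]
After op 8 (checkout): HEAD=main@B [feat=E main=B]
After op 9 (commit): HEAD=main@F [feat=E main=F]
After op 10 (commit): HEAD=main@G [feat=E main=G]
ancestors(A) = {A}; G in? no
ancestors(D) = {A,B,C,D}; E in? no
ancestors(F) = {A,B,F}; E in? no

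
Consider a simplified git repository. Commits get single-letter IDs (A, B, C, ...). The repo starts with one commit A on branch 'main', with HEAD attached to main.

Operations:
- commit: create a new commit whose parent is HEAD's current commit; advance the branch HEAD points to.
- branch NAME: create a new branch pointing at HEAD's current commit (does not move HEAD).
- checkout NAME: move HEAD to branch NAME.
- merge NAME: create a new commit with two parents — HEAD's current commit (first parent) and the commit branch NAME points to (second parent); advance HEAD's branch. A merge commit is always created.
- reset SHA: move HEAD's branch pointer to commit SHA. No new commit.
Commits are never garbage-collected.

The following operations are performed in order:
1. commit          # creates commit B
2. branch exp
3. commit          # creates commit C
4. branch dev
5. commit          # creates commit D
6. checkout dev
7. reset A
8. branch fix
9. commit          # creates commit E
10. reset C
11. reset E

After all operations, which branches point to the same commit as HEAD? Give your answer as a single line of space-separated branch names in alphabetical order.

Answer: dev

Derivation:
After op 1 (commit): HEAD=main@B [main=B]
After op 2 (branch): HEAD=main@B [exp=B main=B]
After op 3 (commit): HEAD=main@C [exp=B main=C]
After op 4 (branch): HEAD=main@C [dev=C exp=B main=C]
After op 5 (commit): HEAD=main@D [dev=C exp=B main=D]
After op 6 (checkout): HEAD=dev@C [dev=C exp=B main=D]
After op 7 (reset): HEAD=dev@A [dev=A exp=B main=D]
After op 8 (branch): HEAD=dev@A [dev=A exp=B fix=A main=D]
After op 9 (commit): HEAD=dev@E [dev=E exp=B fix=A main=D]
After op 10 (reset): HEAD=dev@C [dev=C exp=B fix=A main=D]
After op 11 (reset): HEAD=dev@E [dev=E exp=B fix=A main=D]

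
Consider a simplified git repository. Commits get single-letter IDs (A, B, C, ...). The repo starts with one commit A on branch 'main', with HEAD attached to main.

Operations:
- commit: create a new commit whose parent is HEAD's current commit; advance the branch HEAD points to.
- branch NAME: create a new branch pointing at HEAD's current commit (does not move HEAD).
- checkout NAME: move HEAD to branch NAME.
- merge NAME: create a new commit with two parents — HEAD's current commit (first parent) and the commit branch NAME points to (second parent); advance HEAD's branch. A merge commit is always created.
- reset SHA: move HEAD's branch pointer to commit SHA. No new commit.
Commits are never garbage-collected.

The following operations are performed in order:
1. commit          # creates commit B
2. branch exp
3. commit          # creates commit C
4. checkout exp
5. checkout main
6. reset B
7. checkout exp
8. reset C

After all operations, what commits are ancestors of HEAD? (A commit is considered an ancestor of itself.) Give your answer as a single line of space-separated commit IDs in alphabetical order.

Answer: A B C

Derivation:
After op 1 (commit): HEAD=main@B [main=B]
After op 2 (branch): HEAD=main@B [exp=B main=B]
After op 3 (commit): HEAD=main@C [exp=B main=C]
After op 4 (checkout): HEAD=exp@B [exp=B main=C]
After op 5 (checkout): HEAD=main@C [exp=B main=C]
After op 6 (reset): HEAD=main@B [exp=B main=B]
After op 7 (checkout): HEAD=exp@B [exp=B main=B]
After op 8 (reset): HEAD=exp@C [exp=C main=B]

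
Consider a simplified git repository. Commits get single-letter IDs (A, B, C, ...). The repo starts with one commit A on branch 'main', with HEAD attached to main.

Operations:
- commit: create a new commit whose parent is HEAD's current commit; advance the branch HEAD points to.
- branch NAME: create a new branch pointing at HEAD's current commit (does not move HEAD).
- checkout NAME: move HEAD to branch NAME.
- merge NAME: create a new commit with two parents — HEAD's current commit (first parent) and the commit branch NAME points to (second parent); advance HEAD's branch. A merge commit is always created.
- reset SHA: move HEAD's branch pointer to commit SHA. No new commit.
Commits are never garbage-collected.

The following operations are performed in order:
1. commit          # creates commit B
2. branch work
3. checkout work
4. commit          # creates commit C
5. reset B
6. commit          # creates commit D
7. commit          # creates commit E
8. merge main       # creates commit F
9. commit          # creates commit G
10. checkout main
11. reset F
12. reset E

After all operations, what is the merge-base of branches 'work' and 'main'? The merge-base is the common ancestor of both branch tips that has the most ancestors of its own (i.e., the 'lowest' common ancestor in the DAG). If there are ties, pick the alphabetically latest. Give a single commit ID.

After op 1 (commit): HEAD=main@B [main=B]
After op 2 (branch): HEAD=main@B [main=B work=B]
After op 3 (checkout): HEAD=work@B [main=B work=B]
After op 4 (commit): HEAD=work@C [main=B work=C]
After op 5 (reset): HEAD=work@B [main=B work=B]
After op 6 (commit): HEAD=work@D [main=B work=D]
After op 7 (commit): HEAD=work@E [main=B work=E]
After op 8 (merge): HEAD=work@F [main=B work=F]
After op 9 (commit): HEAD=work@G [main=B work=G]
After op 10 (checkout): HEAD=main@B [main=B work=G]
After op 11 (reset): HEAD=main@F [main=F work=G]
After op 12 (reset): HEAD=main@E [main=E work=G]
ancestors(work=G): ['A', 'B', 'D', 'E', 'F', 'G']
ancestors(main=E): ['A', 'B', 'D', 'E']
common: ['A', 'B', 'D', 'E']

Answer: E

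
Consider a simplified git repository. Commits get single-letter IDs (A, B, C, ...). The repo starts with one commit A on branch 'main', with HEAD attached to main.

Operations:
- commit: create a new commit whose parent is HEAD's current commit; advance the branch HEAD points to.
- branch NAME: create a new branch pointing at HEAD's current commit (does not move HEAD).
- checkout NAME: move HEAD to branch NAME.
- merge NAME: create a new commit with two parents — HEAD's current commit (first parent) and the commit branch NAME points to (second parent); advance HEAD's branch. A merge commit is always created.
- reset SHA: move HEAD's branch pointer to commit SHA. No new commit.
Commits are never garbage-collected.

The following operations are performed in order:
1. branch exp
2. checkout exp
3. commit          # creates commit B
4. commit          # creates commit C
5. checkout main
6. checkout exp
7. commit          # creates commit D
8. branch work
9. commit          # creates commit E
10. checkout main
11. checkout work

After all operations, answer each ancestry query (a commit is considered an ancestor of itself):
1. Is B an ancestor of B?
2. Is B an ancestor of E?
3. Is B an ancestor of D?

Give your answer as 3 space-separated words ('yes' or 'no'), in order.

Answer: yes yes yes

Derivation:
After op 1 (branch): HEAD=main@A [exp=A main=A]
After op 2 (checkout): HEAD=exp@A [exp=A main=A]
After op 3 (commit): HEAD=exp@B [exp=B main=A]
After op 4 (commit): HEAD=exp@C [exp=C main=A]
After op 5 (checkout): HEAD=main@A [exp=C main=A]
After op 6 (checkout): HEAD=exp@C [exp=C main=A]
After op 7 (commit): HEAD=exp@D [exp=D main=A]
After op 8 (branch): HEAD=exp@D [exp=D main=A work=D]
After op 9 (commit): HEAD=exp@E [exp=E main=A work=D]
After op 10 (checkout): HEAD=main@A [exp=E main=A work=D]
After op 11 (checkout): HEAD=work@D [exp=E main=A work=D]
ancestors(B) = {A,B}; B in? yes
ancestors(E) = {A,B,C,D,E}; B in? yes
ancestors(D) = {A,B,C,D}; B in? yes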